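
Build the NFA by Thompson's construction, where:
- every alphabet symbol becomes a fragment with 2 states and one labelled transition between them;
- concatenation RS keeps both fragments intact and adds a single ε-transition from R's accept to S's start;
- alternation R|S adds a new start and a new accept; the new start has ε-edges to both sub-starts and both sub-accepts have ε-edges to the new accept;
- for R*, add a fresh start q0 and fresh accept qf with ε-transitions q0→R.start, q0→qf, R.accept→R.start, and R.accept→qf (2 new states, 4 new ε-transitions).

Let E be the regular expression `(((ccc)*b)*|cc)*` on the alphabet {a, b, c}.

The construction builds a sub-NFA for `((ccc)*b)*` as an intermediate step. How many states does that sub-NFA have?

12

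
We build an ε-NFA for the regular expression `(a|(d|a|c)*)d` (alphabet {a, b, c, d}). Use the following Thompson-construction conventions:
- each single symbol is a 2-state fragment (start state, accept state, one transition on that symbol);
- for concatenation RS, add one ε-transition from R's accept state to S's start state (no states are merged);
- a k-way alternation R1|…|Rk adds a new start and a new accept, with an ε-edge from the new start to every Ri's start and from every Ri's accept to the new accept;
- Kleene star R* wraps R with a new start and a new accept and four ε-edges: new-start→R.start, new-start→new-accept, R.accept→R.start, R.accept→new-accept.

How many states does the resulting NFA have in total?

16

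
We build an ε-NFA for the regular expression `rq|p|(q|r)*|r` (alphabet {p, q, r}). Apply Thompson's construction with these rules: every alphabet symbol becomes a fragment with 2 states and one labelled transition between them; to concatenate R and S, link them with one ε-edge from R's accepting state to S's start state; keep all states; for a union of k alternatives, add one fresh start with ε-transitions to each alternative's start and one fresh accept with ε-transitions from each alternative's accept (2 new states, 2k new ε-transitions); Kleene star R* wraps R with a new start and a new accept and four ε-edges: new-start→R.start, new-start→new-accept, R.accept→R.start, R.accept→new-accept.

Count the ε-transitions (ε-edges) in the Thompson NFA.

Per subexpression:
Each of the 6 symbol leaves contributes 0 ε-transitions.
  rq : 1 ε-transition
  q|r : 4 ε-transitions
  (q|r)* : 8 ε-transitions
  rq|p|(q|r)*|r : 17 ε-transitions

17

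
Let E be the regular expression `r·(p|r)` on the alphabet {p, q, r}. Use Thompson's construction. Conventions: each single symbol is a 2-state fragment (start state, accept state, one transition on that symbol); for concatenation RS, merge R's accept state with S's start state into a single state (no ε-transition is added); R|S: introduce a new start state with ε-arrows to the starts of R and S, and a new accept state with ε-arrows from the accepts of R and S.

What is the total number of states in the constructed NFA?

7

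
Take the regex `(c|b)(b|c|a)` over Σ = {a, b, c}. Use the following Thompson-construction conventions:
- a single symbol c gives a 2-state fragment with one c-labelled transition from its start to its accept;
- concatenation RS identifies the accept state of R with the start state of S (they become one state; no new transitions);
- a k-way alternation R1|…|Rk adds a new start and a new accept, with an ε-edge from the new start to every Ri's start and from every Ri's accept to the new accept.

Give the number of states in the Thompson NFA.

13

By structural recursion:
Each of the 5 symbol leaves contributes a 2-state fragment.
  c|b : 6 states
  b|c|a : 8 states
  (c|b)(b|c|a) : 13 states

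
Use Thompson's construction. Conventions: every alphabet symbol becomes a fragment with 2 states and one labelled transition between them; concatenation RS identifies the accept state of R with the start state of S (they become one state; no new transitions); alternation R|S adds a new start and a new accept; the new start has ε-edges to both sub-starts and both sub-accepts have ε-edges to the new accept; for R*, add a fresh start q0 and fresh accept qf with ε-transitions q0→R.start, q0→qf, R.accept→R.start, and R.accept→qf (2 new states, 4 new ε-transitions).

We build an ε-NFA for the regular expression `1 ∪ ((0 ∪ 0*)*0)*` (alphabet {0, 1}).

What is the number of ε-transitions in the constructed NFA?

Recursing over subexpressions:
Each of the 4 symbol leaves contributes 0 ε-transitions.
  0* : 4 ε-transitions
  0 ∪ 0* : 8 ε-transitions
  (0 ∪ 0*)* : 12 ε-transitions
  (0 ∪ 0*)*0 : 12 ε-transitions
  ((0 ∪ 0*)*0)* : 16 ε-transitions
  1 ∪ ((0 ∪ 0*)*0)* : 20 ε-transitions

20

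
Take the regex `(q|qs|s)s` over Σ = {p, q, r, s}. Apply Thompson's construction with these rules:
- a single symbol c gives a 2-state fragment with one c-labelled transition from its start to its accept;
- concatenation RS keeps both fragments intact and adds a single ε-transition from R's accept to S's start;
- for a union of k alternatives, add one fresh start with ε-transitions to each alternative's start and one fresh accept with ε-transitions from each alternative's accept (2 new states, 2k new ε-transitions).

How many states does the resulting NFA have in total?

Building bottom-up:
Each of the 5 symbol leaves contributes a 2-state fragment.
  qs = 4 states
  q|qs|s = 10 states
  (q|qs|s)s = 12 states

12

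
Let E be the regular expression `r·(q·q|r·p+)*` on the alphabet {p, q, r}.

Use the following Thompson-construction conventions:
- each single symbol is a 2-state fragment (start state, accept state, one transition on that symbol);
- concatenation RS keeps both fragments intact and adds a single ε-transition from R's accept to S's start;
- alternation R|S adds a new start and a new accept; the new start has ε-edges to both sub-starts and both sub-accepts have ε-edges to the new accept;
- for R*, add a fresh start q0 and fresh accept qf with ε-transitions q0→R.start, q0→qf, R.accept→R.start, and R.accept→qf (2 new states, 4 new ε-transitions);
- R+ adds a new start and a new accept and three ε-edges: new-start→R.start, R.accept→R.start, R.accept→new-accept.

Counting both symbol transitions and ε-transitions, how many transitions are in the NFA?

By structural recursion:
Each of the 5 symbol leaves contributes 1 transition (1 symbol, 0 ε).
  q·q — 3 transitions (2 symbol, 1 ε)
  p+ — 4 transitions (1 symbol, 3 ε)
  r·p+ — 6 transitions (2 symbol, 4 ε)
  q·q|r·p+ — 13 transitions (4 symbol, 9 ε)
  (q·q|r·p+)* — 17 transitions (4 symbol, 13 ε)
  r·(q·q|r·p+)* — 19 transitions (5 symbol, 14 ε)

19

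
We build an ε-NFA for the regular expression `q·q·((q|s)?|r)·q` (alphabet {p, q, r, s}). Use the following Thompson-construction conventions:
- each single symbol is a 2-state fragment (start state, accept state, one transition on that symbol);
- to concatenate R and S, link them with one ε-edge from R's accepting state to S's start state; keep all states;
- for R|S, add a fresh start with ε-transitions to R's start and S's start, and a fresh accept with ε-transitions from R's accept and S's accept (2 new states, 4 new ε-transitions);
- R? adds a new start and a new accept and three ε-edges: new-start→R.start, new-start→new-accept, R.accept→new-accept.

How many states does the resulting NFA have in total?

Building bottom-up:
Each of the 6 symbol leaves contributes a 2-state fragment.
  q|s → 6 states
  (q|s)? → 8 states
  (q|s)?|r → 12 states
  q·q·((q|s)?|r)·q → 18 states

18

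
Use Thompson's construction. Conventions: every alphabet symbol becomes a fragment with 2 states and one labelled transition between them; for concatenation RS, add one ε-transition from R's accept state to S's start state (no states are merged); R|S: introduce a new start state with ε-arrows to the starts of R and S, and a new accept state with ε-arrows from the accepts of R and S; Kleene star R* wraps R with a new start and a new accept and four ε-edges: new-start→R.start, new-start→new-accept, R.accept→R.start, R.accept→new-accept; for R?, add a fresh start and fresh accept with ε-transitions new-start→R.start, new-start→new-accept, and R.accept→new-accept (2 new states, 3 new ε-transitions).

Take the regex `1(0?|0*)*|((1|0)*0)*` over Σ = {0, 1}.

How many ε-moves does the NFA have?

Bottom-up over the parse tree:
Each of the 6 symbol leaves contributes 0 ε-transitions.
  0? — 3 ε-transitions
  0* — 4 ε-transitions
  0?|0* — 11 ε-transitions
  (0?|0*)* — 15 ε-transitions
  1(0?|0*)* — 16 ε-transitions
  1|0 — 4 ε-transitions
  (1|0)* — 8 ε-transitions
  (1|0)*0 — 9 ε-transitions
  ((1|0)*0)* — 13 ε-transitions
  1(0?|0*)*|((1|0)*0)* — 33 ε-transitions

33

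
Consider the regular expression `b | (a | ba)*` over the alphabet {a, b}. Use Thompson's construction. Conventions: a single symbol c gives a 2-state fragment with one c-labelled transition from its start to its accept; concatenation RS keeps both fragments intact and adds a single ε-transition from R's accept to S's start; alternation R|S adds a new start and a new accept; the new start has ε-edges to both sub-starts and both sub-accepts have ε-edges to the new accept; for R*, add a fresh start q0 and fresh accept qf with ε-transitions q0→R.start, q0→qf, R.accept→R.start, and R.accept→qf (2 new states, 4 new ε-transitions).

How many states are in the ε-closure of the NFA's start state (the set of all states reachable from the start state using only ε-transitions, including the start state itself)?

Work bottom-up. For each fragment F, track |ε-closure(F.start)| and whether F's accept lies in that closure (i.e. whether F accepts ε). A single-symbol fragment has closure size 1 and does not accept ε.
  ba : |ε-closure| equals the left operand's closure size = 1 (its accept is not ε-reachable, so the closure stops there)
  a | ba : |ε-closure| = 1 + 1 + 1 = 3 (the new accept is not ε-reachable since no branch accepts ε)
  (a | ba)* : the star's fresh start ε-reaches both the body's start and the fresh accept: |ε-closure| = 2 + 3 = 5
  b | (a | ba)* : new start ε-reaches every alternative's start; at least one alternative accepts ε, so the union's new accept is reached too: |ε-closure| = 1 + 1 + 5 + 1 = 8

8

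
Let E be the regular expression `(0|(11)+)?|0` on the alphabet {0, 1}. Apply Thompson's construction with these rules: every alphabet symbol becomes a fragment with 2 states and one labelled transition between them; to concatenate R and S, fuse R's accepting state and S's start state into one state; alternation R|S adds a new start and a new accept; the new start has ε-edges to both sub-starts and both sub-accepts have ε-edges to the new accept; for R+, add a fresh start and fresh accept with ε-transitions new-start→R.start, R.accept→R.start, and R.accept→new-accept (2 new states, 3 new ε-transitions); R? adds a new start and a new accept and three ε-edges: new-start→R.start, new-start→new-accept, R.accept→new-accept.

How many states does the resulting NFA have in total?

15

Per subexpression:
Each of the 4 symbol leaves contributes a 2-state fragment.
  11 — 3 states
  (11)+ — 5 states
  0|(11)+ — 9 states
  (0|(11)+)? — 11 states
  (0|(11)+)?|0 — 15 states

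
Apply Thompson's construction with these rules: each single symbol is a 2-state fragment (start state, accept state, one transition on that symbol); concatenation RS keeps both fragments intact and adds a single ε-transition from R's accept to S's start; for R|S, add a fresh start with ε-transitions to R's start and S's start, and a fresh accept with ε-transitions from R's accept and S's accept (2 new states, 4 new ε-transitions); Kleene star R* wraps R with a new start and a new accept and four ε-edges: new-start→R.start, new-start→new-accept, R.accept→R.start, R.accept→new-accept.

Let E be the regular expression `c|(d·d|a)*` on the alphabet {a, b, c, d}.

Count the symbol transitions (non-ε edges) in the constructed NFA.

4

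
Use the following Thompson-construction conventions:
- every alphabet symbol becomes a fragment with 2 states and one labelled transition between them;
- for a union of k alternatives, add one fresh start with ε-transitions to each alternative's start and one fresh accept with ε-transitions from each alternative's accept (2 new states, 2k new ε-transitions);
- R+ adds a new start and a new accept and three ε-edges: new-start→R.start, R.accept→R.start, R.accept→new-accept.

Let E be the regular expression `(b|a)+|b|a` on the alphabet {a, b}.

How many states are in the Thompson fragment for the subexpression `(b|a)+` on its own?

8

Fragment for `(b|a)+`:
Each of the 2 symbol leaves contributes a 2-state fragment.
  b|a → 6 states
  (b|a)+ → 8 states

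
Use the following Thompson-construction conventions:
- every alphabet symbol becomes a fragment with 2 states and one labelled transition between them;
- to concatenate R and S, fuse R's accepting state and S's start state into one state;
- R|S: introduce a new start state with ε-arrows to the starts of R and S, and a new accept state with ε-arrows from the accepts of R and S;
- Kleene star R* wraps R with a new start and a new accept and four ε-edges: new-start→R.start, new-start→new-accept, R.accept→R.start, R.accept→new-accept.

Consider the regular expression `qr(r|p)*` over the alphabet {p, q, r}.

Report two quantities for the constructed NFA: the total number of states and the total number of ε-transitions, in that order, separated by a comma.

10, 8

By structural recursion:
Each of the 4 symbol leaves contributes 2 states and 0 ε-transitions.
  r|p : 6 states, 4 ε-transitions
  (r|p)* : 8 states, 8 ε-transitions
  qr(r|p)* : 10 states, 8 ε-transitions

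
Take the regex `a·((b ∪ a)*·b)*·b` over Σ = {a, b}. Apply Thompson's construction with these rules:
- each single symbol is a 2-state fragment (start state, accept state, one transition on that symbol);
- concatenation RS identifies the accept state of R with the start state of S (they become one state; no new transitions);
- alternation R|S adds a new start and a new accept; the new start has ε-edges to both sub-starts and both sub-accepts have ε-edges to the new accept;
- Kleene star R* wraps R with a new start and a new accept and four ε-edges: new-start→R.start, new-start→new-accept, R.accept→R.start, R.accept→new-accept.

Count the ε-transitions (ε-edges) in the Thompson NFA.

Recursing over subexpressions:
Each of the 5 symbol leaves contributes 0 ε-transitions.
  b ∪ a = 4 ε-transitions
  (b ∪ a)* = 8 ε-transitions
  (b ∪ a)*·b = 8 ε-transitions
  ((b ∪ a)*·b)* = 12 ε-transitions
  a·((b ∪ a)*·b)*·b = 12 ε-transitions

12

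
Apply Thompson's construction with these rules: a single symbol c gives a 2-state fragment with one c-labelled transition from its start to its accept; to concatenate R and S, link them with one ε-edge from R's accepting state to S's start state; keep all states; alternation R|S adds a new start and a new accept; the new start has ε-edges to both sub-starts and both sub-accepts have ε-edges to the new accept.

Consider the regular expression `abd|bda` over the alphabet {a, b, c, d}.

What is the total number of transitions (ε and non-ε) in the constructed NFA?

Recursing over subexpressions:
Each of the 6 symbol leaves contributes 1 transition (1 symbol, 0 ε).
  abd — 5 transitions (3 symbol, 2 ε)
  bda — 5 transitions (3 symbol, 2 ε)
  abd|bda — 14 transitions (6 symbol, 8 ε)

14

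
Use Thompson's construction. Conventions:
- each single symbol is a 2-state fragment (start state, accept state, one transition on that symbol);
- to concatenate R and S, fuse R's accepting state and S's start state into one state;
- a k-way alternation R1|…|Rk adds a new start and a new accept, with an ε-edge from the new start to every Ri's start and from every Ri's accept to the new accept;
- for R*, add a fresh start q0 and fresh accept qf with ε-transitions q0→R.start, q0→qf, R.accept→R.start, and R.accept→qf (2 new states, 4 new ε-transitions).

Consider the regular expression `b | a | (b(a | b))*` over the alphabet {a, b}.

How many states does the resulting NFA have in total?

15

Building bottom-up:
Each of the 5 symbol leaves contributes a 2-state fragment.
  a | b : 6 states
  b(a | b) : 7 states
  (b(a | b))* : 9 states
  b | a | (b(a | b))* : 15 states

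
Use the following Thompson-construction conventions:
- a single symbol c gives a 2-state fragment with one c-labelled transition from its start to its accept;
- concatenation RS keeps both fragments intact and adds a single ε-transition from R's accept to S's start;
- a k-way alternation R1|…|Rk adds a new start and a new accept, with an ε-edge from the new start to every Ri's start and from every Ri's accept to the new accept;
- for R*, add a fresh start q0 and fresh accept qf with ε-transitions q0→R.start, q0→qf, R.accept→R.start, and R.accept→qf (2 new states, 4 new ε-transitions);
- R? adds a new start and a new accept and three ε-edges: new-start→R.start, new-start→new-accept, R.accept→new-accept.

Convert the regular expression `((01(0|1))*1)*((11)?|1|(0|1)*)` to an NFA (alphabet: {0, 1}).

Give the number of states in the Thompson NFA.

By structural recursion:
Each of the 10 symbol leaves contributes a 2-state fragment.
  0|1 → 6 states
  01(0|1) → 10 states
  (01(0|1))* → 12 states
  (01(0|1))*1 → 14 states
  ((01(0|1))*1)* → 16 states
  11 → 4 states
  (11)? → 6 states
  0|1 → 6 states
  (0|1)* → 8 states
  (11)?|1|(0|1)* → 18 states
  ((01(0|1))*1)*((11)?|1|(0|1)*) → 34 states

34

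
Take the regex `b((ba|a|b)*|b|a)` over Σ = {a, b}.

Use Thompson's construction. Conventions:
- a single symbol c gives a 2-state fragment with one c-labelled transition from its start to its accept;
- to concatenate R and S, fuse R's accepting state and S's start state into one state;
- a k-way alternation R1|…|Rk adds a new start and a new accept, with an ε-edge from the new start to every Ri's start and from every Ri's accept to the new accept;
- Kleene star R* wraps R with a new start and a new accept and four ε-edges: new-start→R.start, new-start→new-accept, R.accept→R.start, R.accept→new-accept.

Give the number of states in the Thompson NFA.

18

Per subexpression:
Each of the 7 symbol leaves contributes a 2-state fragment.
  ba : 3 states
  ba|a|b : 9 states
  (ba|a|b)* : 11 states
  (ba|a|b)*|b|a : 17 states
  b((ba|a|b)*|b|a) : 18 states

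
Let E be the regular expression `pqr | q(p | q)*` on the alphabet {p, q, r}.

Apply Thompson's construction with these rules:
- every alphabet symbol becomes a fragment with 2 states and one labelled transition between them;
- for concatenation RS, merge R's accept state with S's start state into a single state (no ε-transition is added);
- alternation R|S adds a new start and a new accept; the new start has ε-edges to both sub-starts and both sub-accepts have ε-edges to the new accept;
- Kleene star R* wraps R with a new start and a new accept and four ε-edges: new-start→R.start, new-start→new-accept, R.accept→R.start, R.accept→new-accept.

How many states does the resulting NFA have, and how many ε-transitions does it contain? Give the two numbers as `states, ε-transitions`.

Building bottom-up:
Each of the 6 symbol leaves contributes 2 states and 0 ε-transitions.
  pqr = 4 states, 0 ε-transitions
  p | q = 6 states, 4 ε-transitions
  (p | q)* = 8 states, 8 ε-transitions
  q(p | q)* = 9 states, 8 ε-transitions
  pqr | q(p | q)* = 15 states, 12 ε-transitions

15, 12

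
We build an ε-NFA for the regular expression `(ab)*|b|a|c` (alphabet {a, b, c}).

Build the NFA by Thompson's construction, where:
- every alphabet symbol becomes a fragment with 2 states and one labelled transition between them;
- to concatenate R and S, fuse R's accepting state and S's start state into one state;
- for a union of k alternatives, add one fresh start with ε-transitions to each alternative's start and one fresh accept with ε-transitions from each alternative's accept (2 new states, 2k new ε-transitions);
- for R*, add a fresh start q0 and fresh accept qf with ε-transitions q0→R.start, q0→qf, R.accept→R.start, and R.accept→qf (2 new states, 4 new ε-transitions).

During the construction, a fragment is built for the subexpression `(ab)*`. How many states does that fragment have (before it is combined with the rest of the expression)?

5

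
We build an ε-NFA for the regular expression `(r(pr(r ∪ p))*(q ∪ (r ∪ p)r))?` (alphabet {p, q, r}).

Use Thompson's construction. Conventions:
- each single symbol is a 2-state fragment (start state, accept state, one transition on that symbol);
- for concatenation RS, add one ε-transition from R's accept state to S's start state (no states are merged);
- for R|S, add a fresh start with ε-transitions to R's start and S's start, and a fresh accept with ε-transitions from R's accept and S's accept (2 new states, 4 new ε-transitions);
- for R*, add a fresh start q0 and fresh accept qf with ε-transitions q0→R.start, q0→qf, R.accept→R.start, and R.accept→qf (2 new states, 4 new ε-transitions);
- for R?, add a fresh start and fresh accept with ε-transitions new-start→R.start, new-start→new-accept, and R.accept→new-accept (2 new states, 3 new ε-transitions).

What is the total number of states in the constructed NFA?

28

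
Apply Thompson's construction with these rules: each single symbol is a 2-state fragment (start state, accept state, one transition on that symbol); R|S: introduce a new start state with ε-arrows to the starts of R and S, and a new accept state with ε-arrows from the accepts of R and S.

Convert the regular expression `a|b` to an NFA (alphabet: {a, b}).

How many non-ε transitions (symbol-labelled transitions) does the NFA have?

2

Bottom-up over the parse tree:
Each of the 2 symbol leaves contributes exactly 1 symbol transition.
  a|b — 2 symbol transitions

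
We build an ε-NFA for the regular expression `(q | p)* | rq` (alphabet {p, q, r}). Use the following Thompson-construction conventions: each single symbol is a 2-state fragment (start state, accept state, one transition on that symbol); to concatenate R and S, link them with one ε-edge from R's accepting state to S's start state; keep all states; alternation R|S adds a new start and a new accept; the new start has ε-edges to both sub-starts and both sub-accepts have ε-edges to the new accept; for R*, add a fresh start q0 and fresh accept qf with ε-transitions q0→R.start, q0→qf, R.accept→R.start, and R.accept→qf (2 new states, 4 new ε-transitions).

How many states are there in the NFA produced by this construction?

By structural recursion:
Each of the 4 symbol leaves contributes a 2-state fragment.
  q | p = 6 states
  (q | p)* = 8 states
  rq = 4 states
  (q | p)* | rq = 14 states

14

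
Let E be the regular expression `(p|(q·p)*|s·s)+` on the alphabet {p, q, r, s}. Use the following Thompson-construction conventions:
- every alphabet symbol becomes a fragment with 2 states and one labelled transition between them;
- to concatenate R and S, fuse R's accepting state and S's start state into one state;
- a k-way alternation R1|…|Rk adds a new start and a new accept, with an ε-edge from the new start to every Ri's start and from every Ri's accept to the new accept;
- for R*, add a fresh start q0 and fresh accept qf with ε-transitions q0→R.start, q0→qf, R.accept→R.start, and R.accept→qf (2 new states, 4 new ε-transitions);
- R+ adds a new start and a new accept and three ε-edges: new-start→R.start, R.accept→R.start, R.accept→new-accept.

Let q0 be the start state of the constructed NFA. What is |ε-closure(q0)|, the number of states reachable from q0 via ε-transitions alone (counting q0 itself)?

9

Let C(F) = |ε-closure(F.start)| within fragment F, and note whether F accepts ε. Symbol fragments have C = 1 and do not accept ε. Then:
  q·p : same as the first factor's closure: |closure| = 1
  (q·p)* : new start has ε-edges to the inner start and to the new accept, so |closure| = 2 + 1 = 3
  s·s : |closure| equals the left operand's closure size = 1 (its accept is not ε-reachable, so the closure stops there)
  p|(q·p)*|s·s : |closure| = 1 (new start) + (1 + 3 + 1) + 1 (new accept, since some branch ε-reaches its own accept) = 7
  (p|(q·p)*|s·s)+ : |closure| = 1 + 7 + 1 (new accept, reached because the body accepts ε) = 9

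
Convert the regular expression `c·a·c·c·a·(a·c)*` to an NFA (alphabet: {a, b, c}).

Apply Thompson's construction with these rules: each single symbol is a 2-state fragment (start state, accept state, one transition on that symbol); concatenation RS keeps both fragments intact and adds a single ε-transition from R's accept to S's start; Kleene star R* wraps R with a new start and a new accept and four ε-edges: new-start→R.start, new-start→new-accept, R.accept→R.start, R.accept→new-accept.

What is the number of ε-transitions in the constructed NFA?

10

Building bottom-up:
Each of the 7 symbol leaves contributes 0 ε-transitions.
  a·c → 1 ε-transition
  (a·c)* → 5 ε-transitions
  c·a·c·c·a·(a·c)* → 10 ε-transitions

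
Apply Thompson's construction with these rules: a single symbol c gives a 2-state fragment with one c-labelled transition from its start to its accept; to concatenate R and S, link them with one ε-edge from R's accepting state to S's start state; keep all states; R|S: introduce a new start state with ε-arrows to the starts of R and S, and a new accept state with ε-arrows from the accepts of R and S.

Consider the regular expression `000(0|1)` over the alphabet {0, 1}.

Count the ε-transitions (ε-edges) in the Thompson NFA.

Bottom-up over the parse tree:
Each of the 5 symbol leaves contributes 0 ε-transitions.
  0|1 — 4 ε-transitions
  000(0|1) — 7 ε-transitions

7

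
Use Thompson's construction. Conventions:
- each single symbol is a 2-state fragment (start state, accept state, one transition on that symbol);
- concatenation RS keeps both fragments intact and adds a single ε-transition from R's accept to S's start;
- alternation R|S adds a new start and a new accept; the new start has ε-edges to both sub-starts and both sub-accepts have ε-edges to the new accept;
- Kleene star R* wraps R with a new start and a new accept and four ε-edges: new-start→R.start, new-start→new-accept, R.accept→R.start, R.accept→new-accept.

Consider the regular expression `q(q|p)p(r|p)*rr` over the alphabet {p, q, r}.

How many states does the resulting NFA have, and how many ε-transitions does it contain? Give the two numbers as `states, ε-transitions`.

22, 17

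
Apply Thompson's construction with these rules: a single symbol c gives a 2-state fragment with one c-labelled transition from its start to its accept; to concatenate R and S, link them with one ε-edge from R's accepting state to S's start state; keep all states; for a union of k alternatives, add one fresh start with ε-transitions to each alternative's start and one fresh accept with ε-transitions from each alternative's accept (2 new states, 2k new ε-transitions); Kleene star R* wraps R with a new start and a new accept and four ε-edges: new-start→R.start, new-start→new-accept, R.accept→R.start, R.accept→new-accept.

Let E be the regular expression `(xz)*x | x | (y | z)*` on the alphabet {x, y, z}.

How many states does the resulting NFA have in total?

20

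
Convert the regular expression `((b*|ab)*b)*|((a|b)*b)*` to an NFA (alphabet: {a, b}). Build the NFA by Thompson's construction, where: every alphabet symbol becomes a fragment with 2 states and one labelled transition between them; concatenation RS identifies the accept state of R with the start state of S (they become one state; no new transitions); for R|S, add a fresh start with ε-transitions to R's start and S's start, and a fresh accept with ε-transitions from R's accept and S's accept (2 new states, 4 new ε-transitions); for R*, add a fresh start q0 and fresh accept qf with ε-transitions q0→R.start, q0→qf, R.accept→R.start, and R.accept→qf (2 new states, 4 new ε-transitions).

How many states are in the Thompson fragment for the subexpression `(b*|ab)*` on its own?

11

Fragment for `(b*|ab)*`:
Each of the 3 symbol leaves contributes a 2-state fragment.
  b* = 4 states
  ab = 3 states
  b*|ab = 9 states
  (b*|ab)* = 11 states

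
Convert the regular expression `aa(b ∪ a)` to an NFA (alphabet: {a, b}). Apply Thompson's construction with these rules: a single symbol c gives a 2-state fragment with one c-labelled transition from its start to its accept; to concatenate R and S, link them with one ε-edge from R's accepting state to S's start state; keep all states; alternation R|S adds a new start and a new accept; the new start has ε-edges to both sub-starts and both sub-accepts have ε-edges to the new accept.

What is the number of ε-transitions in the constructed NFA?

6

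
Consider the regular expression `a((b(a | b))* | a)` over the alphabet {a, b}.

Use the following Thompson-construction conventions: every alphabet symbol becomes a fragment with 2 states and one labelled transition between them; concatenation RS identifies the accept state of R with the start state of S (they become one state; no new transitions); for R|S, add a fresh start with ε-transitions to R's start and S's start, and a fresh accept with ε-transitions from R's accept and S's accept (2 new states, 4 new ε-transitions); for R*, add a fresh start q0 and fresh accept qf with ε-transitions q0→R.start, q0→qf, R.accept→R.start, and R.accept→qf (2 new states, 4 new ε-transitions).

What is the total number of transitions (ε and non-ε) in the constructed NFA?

Recursing over subexpressions:
Each of the 5 symbol leaves contributes 1 transition (1 symbol, 0 ε).
  a | b → 6 transitions (2 symbol, 4 ε)
  b(a | b) → 7 transitions (3 symbol, 4 ε)
  (b(a | b))* → 11 transitions (3 symbol, 8 ε)
  (b(a | b))* | a → 16 transitions (4 symbol, 12 ε)
  a((b(a | b))* | a) → 17 transitions (5 symbol, 12 ε)

17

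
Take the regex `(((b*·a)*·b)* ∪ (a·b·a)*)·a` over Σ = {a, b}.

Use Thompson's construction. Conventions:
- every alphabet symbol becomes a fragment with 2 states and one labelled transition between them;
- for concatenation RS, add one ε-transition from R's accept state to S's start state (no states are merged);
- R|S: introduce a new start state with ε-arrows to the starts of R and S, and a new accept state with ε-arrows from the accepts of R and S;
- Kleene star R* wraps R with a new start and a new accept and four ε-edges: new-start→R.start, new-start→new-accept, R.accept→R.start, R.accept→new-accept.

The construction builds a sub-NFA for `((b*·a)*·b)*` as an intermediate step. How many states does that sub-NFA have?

12

Fragment for `((b*·a)*·b)*`:
Each of the 3 symbol leaves contributes a 2-state fragment.
  b* — 4 states
  b*·a — 6 states
  (b*·a)* — 8 states
  (b*·a)*·b — 10 states
  ((b*·a)*·b)* — 12 states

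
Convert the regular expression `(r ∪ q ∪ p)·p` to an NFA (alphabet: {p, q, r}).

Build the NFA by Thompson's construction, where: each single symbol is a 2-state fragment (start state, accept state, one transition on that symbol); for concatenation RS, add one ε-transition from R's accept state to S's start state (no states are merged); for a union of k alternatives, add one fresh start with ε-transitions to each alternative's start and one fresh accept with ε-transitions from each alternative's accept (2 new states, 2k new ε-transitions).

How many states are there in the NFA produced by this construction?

10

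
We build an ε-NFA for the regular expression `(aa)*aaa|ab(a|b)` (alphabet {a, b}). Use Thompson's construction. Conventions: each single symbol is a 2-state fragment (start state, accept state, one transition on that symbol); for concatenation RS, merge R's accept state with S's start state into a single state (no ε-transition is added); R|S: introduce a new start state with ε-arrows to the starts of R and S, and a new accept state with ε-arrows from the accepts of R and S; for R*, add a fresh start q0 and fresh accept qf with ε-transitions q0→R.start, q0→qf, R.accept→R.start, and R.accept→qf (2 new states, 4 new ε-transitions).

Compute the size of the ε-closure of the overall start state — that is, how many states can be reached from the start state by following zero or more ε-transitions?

Work bottom-up. For each fragment F, track |ε-closure(F.start)| and whether F's accept lies in that closure (i.e. whether F accepts ε). A single-symbol fragment has closure size 1 and does not accept ε.
  aa : same as the first factor's closure: |ε-closure| = 1
  (aa)* : the star's fresh start ε-reaches both the body's start and the fresh accept: |ε-closure| = 2 + 1 = 3
  (aa)*aaa : |ε-closure| = 3 + (1−1) = 3 (closure spills across the concat boundary because the left factor accepts ε)
  a|b : new start ε-reaches every alternative's start; none of them accept ε, so the new accept is not reached: |ε-closure| = 1 + 1 + 1 = 3
  ab(a|b) : same as the first factor's closure: |ε-closure| = 1
  (aa)*aaa|ab(a|b) : |ε-closure| = 1 + 3 + 1 = 5 (the new accept is not ε-reachable since no branch accepts ε)

5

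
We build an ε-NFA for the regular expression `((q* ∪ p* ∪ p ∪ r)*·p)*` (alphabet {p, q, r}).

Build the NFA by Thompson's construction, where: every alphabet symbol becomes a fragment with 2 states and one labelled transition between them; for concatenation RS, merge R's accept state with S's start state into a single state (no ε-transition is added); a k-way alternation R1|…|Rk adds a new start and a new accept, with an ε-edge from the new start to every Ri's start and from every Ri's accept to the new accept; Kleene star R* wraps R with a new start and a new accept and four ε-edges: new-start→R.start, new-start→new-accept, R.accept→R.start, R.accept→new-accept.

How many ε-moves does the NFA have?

Bottom-up over the parse tree:
Each of the 5 symbol leaves contributes 0 ε-transitions.
  q* → 4 ε-transitions
  p* → 4 ε-transitions
  q* ∪ p* ∪ p ∪ r → 16 ε-transitions
  (q* ∪ p* ∪ p ∪ r)* → 20 ε-transitions
  (q* ∪ p* ∪ p ∪ r)*·p → 20 ε-transitions
  ((q* ∪ p* ∪ p ∪ r)*·p)* → 24 ε-transitions

24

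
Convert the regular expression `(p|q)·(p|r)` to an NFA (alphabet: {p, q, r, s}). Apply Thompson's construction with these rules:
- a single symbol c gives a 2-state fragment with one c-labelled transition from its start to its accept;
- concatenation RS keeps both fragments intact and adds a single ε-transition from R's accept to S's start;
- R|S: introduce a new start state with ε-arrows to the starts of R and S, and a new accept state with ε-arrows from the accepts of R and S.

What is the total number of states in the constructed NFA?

Building bottom-up:
Each of the 4 symbol leaves contributes a 2-state fragment.
  p|q — 6 states
  p|r — 6 states
  (p|q)·(p|r) — 12 states

12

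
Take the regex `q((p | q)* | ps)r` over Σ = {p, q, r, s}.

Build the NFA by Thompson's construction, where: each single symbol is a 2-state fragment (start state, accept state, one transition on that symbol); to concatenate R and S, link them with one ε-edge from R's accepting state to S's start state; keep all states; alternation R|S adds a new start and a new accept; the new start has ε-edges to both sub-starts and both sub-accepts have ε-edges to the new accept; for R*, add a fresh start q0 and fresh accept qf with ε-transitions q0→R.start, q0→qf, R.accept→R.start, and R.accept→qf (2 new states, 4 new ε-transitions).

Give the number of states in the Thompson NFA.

18

Per subexpression:
Each of the 6 symbol leaves contributes a 2-state fragment.
  p | q = 6 states
  (p | q)* = 8 states
  ps = 4 states
  (p | q)* | ps = 14 states
  q((p | q)* | ps)r = 18 states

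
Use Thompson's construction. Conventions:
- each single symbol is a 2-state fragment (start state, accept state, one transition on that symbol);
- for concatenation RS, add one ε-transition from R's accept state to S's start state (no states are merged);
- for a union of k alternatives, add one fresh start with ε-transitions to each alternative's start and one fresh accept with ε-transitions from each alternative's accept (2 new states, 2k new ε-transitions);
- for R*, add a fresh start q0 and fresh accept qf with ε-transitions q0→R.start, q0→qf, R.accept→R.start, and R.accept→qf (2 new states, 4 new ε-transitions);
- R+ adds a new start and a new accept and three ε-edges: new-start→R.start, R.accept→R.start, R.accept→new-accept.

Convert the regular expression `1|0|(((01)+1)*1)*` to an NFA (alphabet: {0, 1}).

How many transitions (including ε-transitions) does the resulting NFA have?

26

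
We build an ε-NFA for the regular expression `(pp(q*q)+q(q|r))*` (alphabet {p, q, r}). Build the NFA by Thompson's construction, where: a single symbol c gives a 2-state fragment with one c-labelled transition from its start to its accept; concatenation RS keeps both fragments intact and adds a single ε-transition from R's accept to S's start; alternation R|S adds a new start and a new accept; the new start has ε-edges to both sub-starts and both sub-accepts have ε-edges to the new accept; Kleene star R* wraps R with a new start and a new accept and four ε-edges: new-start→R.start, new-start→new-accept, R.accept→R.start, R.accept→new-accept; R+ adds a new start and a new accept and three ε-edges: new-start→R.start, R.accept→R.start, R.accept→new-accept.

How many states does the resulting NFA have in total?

22

Bottom-up over the parse tree:
Each of the 7 symbol leaves contributes a 2-state fragment.
  q* → 4 states
  q*q → 6 states
  (q*q)+ → 8 states
  q|r → 6 states
  pp(q*q)+q(q|r) → 20 states
  (pp(q*q)+q(q|r))* → 22 states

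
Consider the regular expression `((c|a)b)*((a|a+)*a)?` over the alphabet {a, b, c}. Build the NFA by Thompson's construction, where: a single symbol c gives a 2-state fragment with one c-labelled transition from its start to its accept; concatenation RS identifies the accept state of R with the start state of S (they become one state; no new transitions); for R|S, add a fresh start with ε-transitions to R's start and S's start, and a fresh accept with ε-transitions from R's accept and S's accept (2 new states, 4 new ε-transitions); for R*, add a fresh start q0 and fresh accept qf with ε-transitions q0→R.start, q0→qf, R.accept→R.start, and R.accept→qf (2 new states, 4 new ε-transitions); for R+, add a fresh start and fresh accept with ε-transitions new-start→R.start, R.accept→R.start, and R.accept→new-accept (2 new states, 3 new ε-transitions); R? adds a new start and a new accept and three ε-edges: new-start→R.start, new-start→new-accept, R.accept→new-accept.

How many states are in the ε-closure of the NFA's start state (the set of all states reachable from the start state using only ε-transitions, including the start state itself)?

12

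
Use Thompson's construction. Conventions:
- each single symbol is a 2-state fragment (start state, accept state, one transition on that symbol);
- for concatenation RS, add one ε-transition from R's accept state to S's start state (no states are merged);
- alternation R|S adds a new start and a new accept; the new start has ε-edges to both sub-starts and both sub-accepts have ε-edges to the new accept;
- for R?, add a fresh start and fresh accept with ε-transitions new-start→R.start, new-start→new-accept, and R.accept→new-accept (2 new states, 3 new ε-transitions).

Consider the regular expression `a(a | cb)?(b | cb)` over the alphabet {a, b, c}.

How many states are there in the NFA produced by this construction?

Bottom-up over the parse tree:
Each of the 7 symbol leaves contributes a 2-state fragment.
  cb — 4 states
  a | cb — 8 states
  (a | cb)? — 10 states
  cb — 4 states
  b | cb — 8 states
  a(a | cb)?(b | cb) — 20 states

20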